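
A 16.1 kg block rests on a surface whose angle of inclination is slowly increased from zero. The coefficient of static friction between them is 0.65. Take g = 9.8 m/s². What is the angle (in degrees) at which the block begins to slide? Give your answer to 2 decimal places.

33.02°

At the threshold of sliding, static friction is at its maximum μ_s N and exactly balances the weight component along the incline: mg sin θ = μ_s mg cos θ.
Hence tan θ = μ_s = 0.65, so θ = arctan(0.65) = 33.0239°.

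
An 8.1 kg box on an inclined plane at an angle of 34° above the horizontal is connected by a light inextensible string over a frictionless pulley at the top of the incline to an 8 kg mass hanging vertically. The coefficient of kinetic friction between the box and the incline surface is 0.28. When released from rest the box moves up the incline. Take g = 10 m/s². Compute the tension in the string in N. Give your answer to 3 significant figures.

72.1 N

For the box on the incline: the weight component along the slope is m₁g sin 34° = 8.1 × 10 × 0.5592 = 45.295 N and the normal force is N = m₁g cos 34° = 67.152 N.
Kinetic friction opposes the box's motion up the incline: f = μN = 0.28 × 67.152 = 18.803 N acting down the slope.
Newton's second law for the box (up-slope positive): T − 45.295 − 18.803 = 8.1 a. For the hanging mass (downward positive): 8 × 10 − T = 8 a.
Adding the two equations eliminates T: 15.902 = 16.1 a, so a = 0.9877 m/s².
Then from the hanging mass's equation, T = 8 × (10 − 0.9877) = 72.098 N.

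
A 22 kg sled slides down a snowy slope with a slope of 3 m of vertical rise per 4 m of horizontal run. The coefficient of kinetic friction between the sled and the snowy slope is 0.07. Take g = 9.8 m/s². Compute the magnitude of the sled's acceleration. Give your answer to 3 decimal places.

Resolving the weight along the incline: the component pulling the sled down the slope is mg sin 36.87° = 22 × 9.8 × 0.6000 = 129.360 N, and the normal force is N = mg cos 36.87° = 22 × 9.8 × 0.8000 = 172.480 N.
Kinetic friction acts up the slope with magnitude f = μN = 0.07 × 172.480 = 12.074 N.
Net force along the incline is 129.360 − 12.074 = 117.286 N, so a = 117.286 / 22 = 5.3312 m/s².

5.331 m/s²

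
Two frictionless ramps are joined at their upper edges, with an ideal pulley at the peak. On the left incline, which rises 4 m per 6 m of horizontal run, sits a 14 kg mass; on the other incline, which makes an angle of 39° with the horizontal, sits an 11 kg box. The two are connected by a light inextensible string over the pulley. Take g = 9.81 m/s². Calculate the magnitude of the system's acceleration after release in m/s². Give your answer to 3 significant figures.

0.331 m/s²

Resolve each weight along its own incline: the 14 kg mass has component 14 × 9.81 × sin 33.69° = 76.183 N down its slope, and the 11 kg mass has 11 × 9.81 × sin 39° = 67.910 N down its slope.
The 14 kg side's 76.183 N exceeds the other side's 67.910 N, so that mass slides down and the 11 kg mass slides up. Taking that direction as positive, Newton's second law for the whole system gives 76.183 − 67.910 = (14 + 11) a, so a = 8.273 / 25 = 0.3309 m/s².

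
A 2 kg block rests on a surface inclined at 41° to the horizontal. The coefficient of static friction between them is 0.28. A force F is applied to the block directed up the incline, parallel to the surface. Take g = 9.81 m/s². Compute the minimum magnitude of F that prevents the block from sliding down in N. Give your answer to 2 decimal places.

The normal force is N = mg cos 41° = 14.807 N. With F at its minimum the block is on the verge of sliding down, so static friction is at its maximum μ_s N = 0.28 × 14.807 = 4.146 N and acts up the slope.
Equilibrium along the incline: F + μ_s N = mg sin 41°, so F = 12.872 − 4.146 = 8.726 N.

8.73 N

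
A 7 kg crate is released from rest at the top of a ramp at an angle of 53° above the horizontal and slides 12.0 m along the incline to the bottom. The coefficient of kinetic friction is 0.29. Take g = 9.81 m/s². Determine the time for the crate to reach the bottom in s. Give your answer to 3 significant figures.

The weight component along the incline is mg sin 53° = 54.842 N and the normal force is N = mg cos 53° = 41.327 N.
Friction up the slope is f = μN = 0.29 × 41.327 = 11.985 N, so the net downslope force is 54.842 − 11.985 = 42.857 N and a = 42.857 / 7 = 6.1224 m/s².
Starting from rest, L = ½at², so t = √(2L/a) = √(2 × 12.0 / 6.1224) = 1.9799 s.

1.98 s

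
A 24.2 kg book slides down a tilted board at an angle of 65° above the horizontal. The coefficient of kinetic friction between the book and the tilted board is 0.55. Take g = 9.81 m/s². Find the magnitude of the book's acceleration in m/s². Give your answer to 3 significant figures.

6.61 m/s²

Resolving the weight along the incline: the component pulling the book down the slope is mg sin 65° = 24.2 × 9.81 × 0.9063 = 215.157 N, and the normal force is N = mg cos 65° = 24.2 × 9.81 × 0.4226 = 100.326 N.
Kinetic friction acts up the slope with magnitude f = μN = 0.55 × 100.326 = 55.179 N.
Net force along the incline is 215.157 − 55.179 = 159.978 N, so a = 159.978 / 24.2 = 6.6107 m/s².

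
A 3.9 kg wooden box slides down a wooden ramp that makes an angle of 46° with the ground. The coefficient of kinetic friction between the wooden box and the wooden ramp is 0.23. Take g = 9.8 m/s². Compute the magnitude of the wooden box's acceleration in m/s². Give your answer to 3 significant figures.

Resolving the weight along the incline: the component pulling the wooden box down the slope is mg sin 46° = 3.9 × 9.8 × 0.7193 = 27.492 N, and the normal force is N = mg cos 46° = 3.9 × 9.8 × 0.6947 = 26.551 N.
Kinetic friction acts up the slope with magnitude f = μN = 0.23 × 26.551 = 6.107 N.
Net force along the incline is 27.492 − 6.107 = 21.385 N, so a = 21.385 / 3.9 = 5.4833 m/s².

5.48 m/s²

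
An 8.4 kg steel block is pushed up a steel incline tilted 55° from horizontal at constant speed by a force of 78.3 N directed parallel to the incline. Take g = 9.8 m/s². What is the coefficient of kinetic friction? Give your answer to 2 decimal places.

At constant speed ΣF = 0 along the incline. The applied 78.3 N acts up the slope; the weight component mg sin 55° = 67.433 N and kinetic friction μN both act down the slope.
So 78.3 = 67.433 + μ × 47.217, giving μ = (78.3 − 67.433) / 47.217 = 0.2302.

0.23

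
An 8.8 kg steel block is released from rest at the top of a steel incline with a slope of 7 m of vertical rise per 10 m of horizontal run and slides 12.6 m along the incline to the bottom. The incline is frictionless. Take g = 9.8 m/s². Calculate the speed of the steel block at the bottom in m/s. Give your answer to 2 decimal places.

The weight component along the incline is mg sin 34.99° = 49.455 N and the normal force is N = mg cos 34.99° = 70.651 N.
With no friction, a = g sin 34.99° = 5.6199 m/s².
Starting from rest over a distance of 12.6 m, v² = 2aL = 2 × 5.6199 × 12.6 = 141.6215, so v = 11.9005 m/s.

11.90 m/s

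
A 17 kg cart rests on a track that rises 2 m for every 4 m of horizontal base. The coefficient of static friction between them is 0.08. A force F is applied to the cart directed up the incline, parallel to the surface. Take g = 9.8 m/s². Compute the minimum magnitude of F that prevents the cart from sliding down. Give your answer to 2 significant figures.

63 N

The normal force is N = mg cos 26.57° = 149.012 N. With F at its minimum the cart is on the verge of sliding down, so static friction is at its maximum μ_s N = 0.08 × 149.012 = 11.921 N and acts up the slope.
Equilibrium along the incline: F + μ_s N = mg sin 26.57°, so F = 74.506 − 11.921 = 62.585 N.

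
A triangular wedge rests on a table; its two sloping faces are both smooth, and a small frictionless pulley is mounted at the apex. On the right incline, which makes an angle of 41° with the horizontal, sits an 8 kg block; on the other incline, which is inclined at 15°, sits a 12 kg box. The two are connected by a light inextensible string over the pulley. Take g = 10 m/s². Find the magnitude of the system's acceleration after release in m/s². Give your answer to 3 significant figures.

Resolve each weight along its own incline: the 8 kg mass has component 8 × 10 × sin 41° = 52.485 N down its slope, and the 12 kg mass has 12 × 10 × sin 15° = 31.058 N down its slope.
The 8 kg side's 52.485 N exceeds the other side's 31.058 N, so that mass slides down and the 12 kg mass slides up. Taking that direction as positive, Newton's second law for the whole system gives 52.485 − 31.058 = (8 + 12) a, so a = 21.427 / 20 = 1.0714 m/s².

1.07 m/s²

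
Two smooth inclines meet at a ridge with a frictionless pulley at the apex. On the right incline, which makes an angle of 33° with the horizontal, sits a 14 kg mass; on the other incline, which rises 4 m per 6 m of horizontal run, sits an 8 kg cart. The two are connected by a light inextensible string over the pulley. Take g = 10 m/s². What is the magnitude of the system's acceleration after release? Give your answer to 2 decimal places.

Resolve each weight along its own incline: the 14 kg mass has component 14 × 10 × sin 33° = 76.249 N down its slope, and the 8 kg mass has 8 × 10 × sin 33.69° = 44.376 N down its slope.
The 14 kg side's 76.249 N exceeds the other side's 44.376 N, so that mass slides down and the 8 kg mass slides up. Taking that direction as positive, Newton's second law for the whole system gives 76.249 − 44.376 = (14 + 8) a, so a = 31.873 / 22 = 1.4488 m/s².

1.45 m/s²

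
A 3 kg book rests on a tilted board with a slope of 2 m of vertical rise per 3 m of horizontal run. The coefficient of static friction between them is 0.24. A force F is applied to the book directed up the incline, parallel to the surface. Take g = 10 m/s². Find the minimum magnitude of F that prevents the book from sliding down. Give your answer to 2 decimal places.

The normal force is N = mg cos 33.69° = 24.962 N. With F at its minimum the book is on the verge of sliding down, so static friction is at its maximum μ_s N = 0.24 × 24.962 = 5.991 N and acts up the slope.
Equilibrium along the incline: F + μ_s N = mg sin 33.69°, so F = 16.641 − 5.991 = 10.650 N.

10.65 N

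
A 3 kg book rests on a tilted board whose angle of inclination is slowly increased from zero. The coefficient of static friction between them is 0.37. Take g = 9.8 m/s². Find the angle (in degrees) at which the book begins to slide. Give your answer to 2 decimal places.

At the threshold of sliding, static friction is at its maximum μ_s N and exactly balances the weight component along the incline: mg sin θ = μ_s mg cos θ.
Hence tan θ = μ_s = 0.37, so θ = arctan(0.37) = 20.3045°.

20.30°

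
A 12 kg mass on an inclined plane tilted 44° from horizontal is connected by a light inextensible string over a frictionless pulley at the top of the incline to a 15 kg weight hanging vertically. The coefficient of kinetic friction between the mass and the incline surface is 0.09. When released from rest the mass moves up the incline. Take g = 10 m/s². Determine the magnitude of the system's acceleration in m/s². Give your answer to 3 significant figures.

2.18 m/s²

For the mass on the incline: the weight component along the slope is m₁g sin 44° = 12 × 10 × 0.6947 = 83.364 N and the normal force is N = m₁g cos 44° = 86.321 N.
Kinetic friction opposes the mass's motion up the incline: f = μN = 0.09 × 86.321 = 7.769 N acting down the slope.
Newton's second law for the mass (up-slope positive): T − 83.364 − 7.769 = 12 a. For the hanging weight (downward positive): 15 × 10 − T = 15 a.
Adding the two equations eliminates T: 58.867 = 27 a, so a = 2.1803 m/s².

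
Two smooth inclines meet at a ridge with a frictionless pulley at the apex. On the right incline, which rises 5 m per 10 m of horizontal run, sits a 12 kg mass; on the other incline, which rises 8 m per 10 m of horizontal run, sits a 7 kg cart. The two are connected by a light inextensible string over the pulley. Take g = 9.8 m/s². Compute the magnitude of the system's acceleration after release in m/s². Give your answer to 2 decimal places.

Resolve each weight along its own incline: the 12 kg mass has component 12 × 9.8 × sin 26.57° = 52.592 N down its slope, and the 7 kg mass has 7 × 9.8 × sin 38.66° = 42.854 N down its slope.
The 12 kg side's 52.592 N exceeds the other side's 42.854 N, so that mass slides down and the 7 kg mass slides up. Taking that direction as positive, Newton's second law for the whole system gives 52.592 − 42.854 = (12 + 7) a, so a = 9.738 / 19 = 0.5125 m/s².

0.51 m/s²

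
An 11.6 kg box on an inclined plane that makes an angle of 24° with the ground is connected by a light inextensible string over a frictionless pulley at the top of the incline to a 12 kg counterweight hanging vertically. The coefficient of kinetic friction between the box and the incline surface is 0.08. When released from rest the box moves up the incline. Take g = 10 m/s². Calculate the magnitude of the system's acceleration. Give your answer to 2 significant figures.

2.7 m/s²

For the box on the incline: the weight component along the slope is m₁g sin 24° = 11.6 × 10 × 0.4067 = 47.177 N and the normal force is N = m₁g cos 24° = 105.971 N.
Kinetic friction opposes the box's motion up the incline: f = μN = 0.08 × 105.971 = 8.478 N acting down the slope.
Newton's second law for the box (up-slope positive): T − 47.177 − 8.478 = 11.6 a. For the hanging counterweight (downward positive): 12 × 10 − T = 12 a.
Adding the two equations eliminates T: 64.345 = 23.6 a, so a = 2.7265 m/s².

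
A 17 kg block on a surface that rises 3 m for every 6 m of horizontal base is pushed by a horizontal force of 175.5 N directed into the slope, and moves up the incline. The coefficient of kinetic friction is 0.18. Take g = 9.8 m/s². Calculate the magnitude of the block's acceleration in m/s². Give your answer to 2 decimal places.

2.44 m/s²

The horizontal push has components F cos 26.57° = 175.5 × 0.8944 = 156.967 N up the incline and F sin 26.57° = 175.5 × 0.4472 = 78.484 N pressing into the surface.
The normal force is therefore N = mg cos 26.57° + F sin 26.57° = 149.007 + 78.484 = 227.491 N, and kinetic friction down the slope is μN = 0.18 × 227.491 = 40.948 N.
Along the incline: F cos 26.57° − mg sin 26.57° − μN = ma, so 156.967 − 74.504 − 40.948 = 17 a, giving a = 2.4421 m/s².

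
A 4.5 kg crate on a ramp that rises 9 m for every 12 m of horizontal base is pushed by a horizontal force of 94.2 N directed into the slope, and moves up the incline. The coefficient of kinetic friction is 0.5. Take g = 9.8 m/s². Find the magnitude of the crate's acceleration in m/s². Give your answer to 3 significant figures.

The horizontal push has components F cos 36.87° = 94.2 × 0.8000 = 75.360 N up the incline and F sin 36.87° = 94.2 × 0.6000 = 56.520 N pressing into the surface.
The normal force is therefore N = mg cos 36.87° + F sin 36.87° = 35.280 + 56.520 = 91.800 N, and kinetic friction down the slope is μN = 0.5 × 91.800 = 45.900 N.
Along the incline: F cos 36.87° − mg sin 36.87° − μN = ma, so 75.360 − 26.460 − 45.900 = 4.5 a, giving a = 0.6667 m/s².

0.667 m/s²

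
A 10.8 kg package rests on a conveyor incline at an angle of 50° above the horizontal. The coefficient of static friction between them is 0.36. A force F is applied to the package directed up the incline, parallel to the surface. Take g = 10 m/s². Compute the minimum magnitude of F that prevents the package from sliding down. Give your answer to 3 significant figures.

57.7 N

The normal force is N = mg cos 50° = 69.421 N. With F at its minimum the package is on the verge of sliding down, so static friction is at its maximum μ_s N = 0.36 × 69.421 = 24.992 N and acts up the slope.
Equilibrium along the incline: F + μ_s N = mg sin 50°, so F = 82.733 − 24.992 = 57.741 N.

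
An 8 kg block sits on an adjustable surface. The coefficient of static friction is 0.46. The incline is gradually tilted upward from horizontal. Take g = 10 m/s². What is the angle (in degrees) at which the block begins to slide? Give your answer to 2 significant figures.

25°

At the threshold of sliding, static friction is at its maximum μ_s N and exactly balances the weight component along the incline: mg sin θ = μ_s mg cos θ.
Hence tan θ = μ_s = 0.46, so θ = arctan(0.46) = 24.7024°.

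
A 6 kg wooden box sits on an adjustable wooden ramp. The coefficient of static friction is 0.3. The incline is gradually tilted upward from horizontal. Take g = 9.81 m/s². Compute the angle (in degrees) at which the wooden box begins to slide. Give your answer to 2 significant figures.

At the threshold of sliding, static friction is at its maximum μ_s N and exactly balances the weight component along the incline: mg sin θ = μ_s mg cos θ.
Hence tan θ = μ_s = 0.3, so θ = arctan(0.3) = 16.6992°.

17°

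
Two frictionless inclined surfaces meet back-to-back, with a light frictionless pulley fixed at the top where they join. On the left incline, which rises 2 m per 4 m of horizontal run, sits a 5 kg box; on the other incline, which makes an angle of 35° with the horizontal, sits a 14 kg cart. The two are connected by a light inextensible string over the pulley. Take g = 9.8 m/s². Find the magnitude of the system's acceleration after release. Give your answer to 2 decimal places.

Resolve each weight along its own incline: the 5 kg mass has component 5 × 9.8 × sin 26.57° = 21.913 N down its slope, and the 14 kg mass has 14 × 9.8 × sin 35° = 78.695 N down its slope.
The 14 kg side's 78.695 N exceeds the other side's 21.913 N, so that mass slides down and the 5 kg mass slides up. Taking that direction as positive, Newton's second law for the whole system gives 78.695 − 21.913 = (5 + 14) a, so a = 56.782 / 19 = 2.9885 m/s².

2.99 m/s²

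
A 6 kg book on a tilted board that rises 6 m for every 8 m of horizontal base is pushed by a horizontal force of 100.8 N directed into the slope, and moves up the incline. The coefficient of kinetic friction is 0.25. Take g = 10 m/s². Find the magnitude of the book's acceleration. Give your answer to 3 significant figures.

The horizontal push has components F cos 36.87° = 100.8 × 0.8000 = 80.640 N up the incline and F sin 36.87° = 100.8 × 0.6000 = 60.480 N pressing into the surface.
The normal force is therefore N = mg cos 36.87° + F sin 36.87° = 48.000 + 60.480 = 108.480 N, and kinetic friction down the slope is μN = 0.25 × 108.480 = 27.120 N.
Along the incline: F cos 36.87° − mg sin 36.87° − μN = ma, so 80.640 − 36.000 − 27.120 = 6 a, giving a = 2.9200 m/s².

2.92 m/s²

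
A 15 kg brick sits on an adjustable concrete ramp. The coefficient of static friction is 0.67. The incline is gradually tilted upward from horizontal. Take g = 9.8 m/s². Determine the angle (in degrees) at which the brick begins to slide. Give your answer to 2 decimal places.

At the threshold of sliding, static friction is at its maximum μ_s N and exactly balances the weight component along the incline: mg sin θ = μ_s mg cos θ.
Hence tan θ = μ_s = 0.67, so θ = arctan(0.67) = 33.8221°.

33.82°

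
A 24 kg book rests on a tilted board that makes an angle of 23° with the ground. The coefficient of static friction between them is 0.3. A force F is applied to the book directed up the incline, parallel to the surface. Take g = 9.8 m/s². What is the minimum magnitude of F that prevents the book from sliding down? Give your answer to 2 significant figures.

The normal force is N = mg cos 23° = 216.503 N. With F at its minimum the book is on the verge of sliding down, so static friction is at its maximum μ_s N = 0.3 × 216.503 = 64.951 N and acts up the slope.
Equilibrium along the incline: F + μ_s N = mg sin 23°, so F = 91.900 − 64.951 = 26.949 N.

27 N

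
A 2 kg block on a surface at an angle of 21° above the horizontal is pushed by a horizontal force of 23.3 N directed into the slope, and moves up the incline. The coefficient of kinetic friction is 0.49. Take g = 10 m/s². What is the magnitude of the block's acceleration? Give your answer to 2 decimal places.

0.67 m/s²

The horizontal push has components F cos 21° = 23.3 × 0.9336 = 21.753 N up the incline and F sin 21° = 23.3 × 0.3584 = 8.351 N pressing into the surface.
The normal force is therefore N = mg cos 21° + F sin 21° = 18.672 + 8.351 = 27.023 N, and kinetic friction down the slope is μN = 0.49 × 27.023 = 13.241 N.
Along the incline: F cos 21° − mg sin 21° − μN = ma, so 21.753 − 7.168 − 13.241 = 2 a, giving a = 0.6720 m/s².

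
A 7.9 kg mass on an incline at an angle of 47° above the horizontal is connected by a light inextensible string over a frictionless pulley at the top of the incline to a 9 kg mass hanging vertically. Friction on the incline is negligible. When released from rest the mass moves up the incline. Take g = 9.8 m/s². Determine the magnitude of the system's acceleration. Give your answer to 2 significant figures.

1.9 m/s²

For the mass on the incline: the weight component along the slope is m₁g sin 47° = 7.9 × 9.8 × 0.7314 = 56.625 N and the normal force is N = m₁g cos 47° = 52.800 N.
Newton's second law for the mass (up-slope positive): T − 56.625 = 7.9 a. For the hanging mass (downward positive): 9 × 9.8 − T = 9 a.
Adding the two equations eliminates T: 31.575 = 16.9 a, so a = 1.8683 m/s².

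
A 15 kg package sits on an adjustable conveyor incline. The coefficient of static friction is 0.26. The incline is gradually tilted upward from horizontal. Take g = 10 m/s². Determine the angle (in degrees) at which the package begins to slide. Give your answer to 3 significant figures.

At the threshold of sliding, static friction is at its maximum μ_s N and exactly balances the weight component along the incline: mg sin θ = μ_s mg cos θ.
Hence tan θ = μ_s = 0.26, so θ = arctan(0.26) = 14.5742°.

14.6°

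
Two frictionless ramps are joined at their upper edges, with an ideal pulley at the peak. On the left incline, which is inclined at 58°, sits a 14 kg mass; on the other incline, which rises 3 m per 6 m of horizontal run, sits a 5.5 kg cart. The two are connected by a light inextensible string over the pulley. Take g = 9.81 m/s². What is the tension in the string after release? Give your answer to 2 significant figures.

Resolve each weight along its own incline: the 14 kg mass has component 14 × 9.81 × sin 58° = 116.471 N down its slope, and the 5.5 kg mass has 5.5 × 9.81 × sin 26.57° = 24.129 N down its slope.
The 14 kg side's 116.471 N exceeds the other side's 24.129 N, so that mass slides down and the 5.5 kg mass slides up. Taking that direction as positive, Newton's second law for the whole system gives 116.471 − 24.129 = (14 + 5.5) a, so a = 92.342 / 19.5 = 4.7355 m/s².
For the 5.5 kg mass (up-slope positive): T − 24.129 = 5.5 × 4.7355, so T = 50.174 N.

50 N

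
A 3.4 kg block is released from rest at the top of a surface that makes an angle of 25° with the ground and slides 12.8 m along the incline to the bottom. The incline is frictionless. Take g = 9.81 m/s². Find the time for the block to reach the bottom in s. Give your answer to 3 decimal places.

2.485 s

The weight component along the incline is mg sin 25° = 14.096 N and the normal force is N = mg cos 25° = 30.229 N.
With no friction, a = g sin 25° = 4.1459 m/s².
Starting from rest, L = ½at², so t = √(2L/a) = √(2 × 12.8 / 4.1459) = 2.4849 s.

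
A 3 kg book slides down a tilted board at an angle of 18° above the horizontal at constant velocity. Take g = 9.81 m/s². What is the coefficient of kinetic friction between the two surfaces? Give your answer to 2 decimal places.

At constant velocity the net force along the incline is zero: mg sin 18° = μ mg cos 18°.
So μ = tan 18° = 0.3090 / 0.9511 = 0.3249.

0.32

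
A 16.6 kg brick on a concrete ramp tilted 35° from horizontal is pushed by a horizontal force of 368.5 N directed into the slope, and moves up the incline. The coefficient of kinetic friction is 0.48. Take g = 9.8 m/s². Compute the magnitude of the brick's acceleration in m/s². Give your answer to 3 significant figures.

2.60 m/s²

The horizontal push has components F cos 35° = 368.5 × 0.8192 = 301.875 N up the incline and F sin 35° = 368.5 × 0.5736 = 211.372 N pressing into the surface.
The normal force is therefore N = mg cos 35° + F sin 35° = 133.267 + 211.372 = 344.639 N, and kinetic friction down the slope is μN = 0.48 × 344.639 = 165.427 N.
Along the incline: F cos 35° − mg sin 35° − μN = ma, so 301.875 − 93.313 − 165.427 = 16.6 a, giving a = 2.5985 m/s².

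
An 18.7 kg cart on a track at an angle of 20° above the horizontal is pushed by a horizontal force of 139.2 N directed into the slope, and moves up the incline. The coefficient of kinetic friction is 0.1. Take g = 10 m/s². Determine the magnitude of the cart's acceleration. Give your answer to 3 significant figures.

2.38 m/s²

The horizontal push has components F cos 20° = 139.2 × 0.9397 = 130.806 N up the incline and F sin 20° = 139.2 × 0.3420 = 47.606 N pressing into the surface.
The normal force is therefore N = mg cos 20° + F sin 20° = 175.724 + 47.606 = 223.330 N, and kinetic friction down the slope is μN = 0.1 × 223.330 = 22.333 N.
Along the incline: F cos 20° − mg sin 20° − μN = ma, so 130.806 − 63.954 − 22.333 = 18.7 a, giving a = 2.3807 m/s².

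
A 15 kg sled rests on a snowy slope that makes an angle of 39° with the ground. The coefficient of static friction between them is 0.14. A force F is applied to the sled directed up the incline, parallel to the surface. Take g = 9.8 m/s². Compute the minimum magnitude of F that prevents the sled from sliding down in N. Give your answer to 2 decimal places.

The normal force is N = mg cos 39° = 114.240 N. With F at its minimum the sled is on the verge of sliding down, so static friction is at its maximum μ_s N = 0.14 × 114.240 = 15.994 N and acts up the slope.
Equilibrium along the incline: F + μ_s N = mg sin 39°, so F = 92.510 − 15.994 = 76.516 N.

76.52 N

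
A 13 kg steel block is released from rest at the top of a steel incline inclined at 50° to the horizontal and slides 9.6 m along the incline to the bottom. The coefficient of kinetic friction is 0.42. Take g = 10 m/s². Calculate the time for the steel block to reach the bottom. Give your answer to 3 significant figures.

1.97 s

The weight component along the incline is mg sin 50° = 99.586 N and the normal force is N = mg cos 50° = 83.562 N.
Friction up the slope is f = μN = 0.42 × 83.562 = 35.096 N, so the net downslope force is 99.586 − 35.096 = 64.490 N and a = 64.490 / 13 = 4.9608 m/s².
Starting from rest, L = ½at², so t = √(2L/a) = √(2 × 9.6 / 4.9608) = 1.9673 s.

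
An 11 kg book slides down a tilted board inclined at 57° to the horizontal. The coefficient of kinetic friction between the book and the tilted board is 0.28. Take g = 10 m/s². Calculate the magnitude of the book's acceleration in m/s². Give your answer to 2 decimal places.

6.86 m/s²

Resolving the weight along the incline: the component pulling the book down the slope is mg sin 57° = 11 × 10 × 0.8387 = 92.257 N, and the normal force is N = mg cos 57° = 11 × 10 × 0.5446 = 59.906 N.
Kinetic friction acts up the slope with magnitude f = μN = 0.28 × 59.906 = 16.774 N.
Net force along the incline is 92.257 − 16.774 = 75.483 N, so a = 75.483 / 11 = 6.8621 m/s².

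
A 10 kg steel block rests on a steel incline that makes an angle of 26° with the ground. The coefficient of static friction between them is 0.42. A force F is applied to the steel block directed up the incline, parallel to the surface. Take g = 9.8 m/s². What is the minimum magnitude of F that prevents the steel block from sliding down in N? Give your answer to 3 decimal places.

The normal force is N = mg cos 26° = 88.082 N. With F at its minimum the steel block is on the verge of sliding down, so static friction is at its maximum μ_s N = 0.42 × 88.082 = 36.994 N and acts up the slope.
Equilibrium along the incline: F + μ_s N = mg sin 26°, so F = 42.960 − 36.994 = 5.966 N.

5.966 N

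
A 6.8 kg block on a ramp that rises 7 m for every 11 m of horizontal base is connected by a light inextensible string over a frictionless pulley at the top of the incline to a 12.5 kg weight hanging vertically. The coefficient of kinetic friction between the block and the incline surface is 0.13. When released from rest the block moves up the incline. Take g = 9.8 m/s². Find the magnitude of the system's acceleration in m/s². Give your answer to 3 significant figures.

For the block on the incline: the weight component along the slope is m₁g sin 32.47° = 6.8 × 9.8 × 0.5369 = 35.779 N and the normal force is N = m₁g cos 32.47° = 56.222 N.
Kinetic friction opposes the block's motion up the incline: f = μN = 0.13 × 56.222 = 7.309 N acting down the slope.
Newton's second law for the block (up-slope positive): T − 35.779 − 7.309 = 6.8 a. For the hanging weight (downward positive): 12.5 × 9.8 − T = 12.5 a.
Adding the two equations eliminates T: 79.412 = 19.3 a, so a = 4.1146 m/s².

4.11 m/s²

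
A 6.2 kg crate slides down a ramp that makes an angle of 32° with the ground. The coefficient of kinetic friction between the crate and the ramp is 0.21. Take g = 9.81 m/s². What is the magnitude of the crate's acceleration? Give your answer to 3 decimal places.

3.451 m/s²

Resolving the weight along the incline: the component pulling the crate down the slope is mg sin 32° = 6.2 × 9.81 × 0.5299 = 32.230 N, and the normal force is N = mg cos 32° = 6.2 × 9.81 × 0.8480 = 51.577 N.
Kinetic friction acts up the slope with magnitude f = μN = 0.21 × 51.577 = 10.831 N.
Net force along the incline is 32.230 − 10.831 = 21.399 N, so a = 21.399 / 6.2 = 3.4515 m/s².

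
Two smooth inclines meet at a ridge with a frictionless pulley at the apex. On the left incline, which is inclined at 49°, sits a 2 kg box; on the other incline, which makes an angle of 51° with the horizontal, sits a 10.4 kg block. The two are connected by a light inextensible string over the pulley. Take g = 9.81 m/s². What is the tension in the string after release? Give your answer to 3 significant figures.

Resolve each weight along its own incline: the 2 kg mass has component 2 × 9.81 × sin 49° = 14.807 N down its slope, and the 10.4 kg mass has 10.4 × 9.81 × sin 51° = 79.288 N down its slope.
The 10.4 kg side's 79.288 N exceeds the other side's 14.807 N, so that mass slides down and the 2 kg mass slides up. Taking that direction as positive, Newton's second law for the whole system gives 79.288 − 14.807 = (2 + 10.4) a, so a = 64.481 / 12.4 = 5.2001 m/s².
For the 2 kg mass (up-slope positive): T − 14.807 = 2 × 5.2001, so T = 25.207 N.

25.2 N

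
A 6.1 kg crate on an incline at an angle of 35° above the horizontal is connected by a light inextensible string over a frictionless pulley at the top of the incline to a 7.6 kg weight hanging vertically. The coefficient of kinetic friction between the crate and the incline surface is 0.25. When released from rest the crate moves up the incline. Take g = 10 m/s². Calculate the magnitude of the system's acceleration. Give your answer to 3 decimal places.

For the crate on the incline: the weight component along the slope is m₁g sin 35° = 6.1 × 10 × 0.5736 = 34.990 N and the normal force is N = m₁g cos 35° = 49.968 N.
Kinetic friction opposes the crate's motion up the incline: f = μN = 0.25 × 49.968 = 12.492 N acting down the slope.
Newton's second law for the crate (up-slope positive): T − 34.990 − 12.492 = 6.1 a. For the hanging weight (downward positive): 7.6 × 10 − T = 7.6 a.
Adding the two equations eliminates T: 28.518 = 13.7 a, so a = 2.0816 m/s².

2.082 m/s²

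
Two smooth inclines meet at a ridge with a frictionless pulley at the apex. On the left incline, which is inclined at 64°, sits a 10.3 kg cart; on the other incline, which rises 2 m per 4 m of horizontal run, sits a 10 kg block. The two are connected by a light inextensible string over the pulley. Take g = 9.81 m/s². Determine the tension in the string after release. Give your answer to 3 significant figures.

Resolve each weight along its own incline: the 10.3 kg mass has component 10.3 × 9.81 × sin 64° = 90.817 N down its slope, and the 10 kg mass has 10 × 9.81 × sin 26.57° = 43.872 N down its slope.
The 10.3 kg side's 90.817 N exceeds the other side's 43.872 N, so that mass slides down and the 10 kg mass slides up. Taking that direction as positive, Newton's second law for the whole system gives 90.817 − 43.872 = (10.3 + 10) a, so a = 46.945 / 20.3 = 2.3126 m/s².
For the 10 kg mass (up-slope positive): T − 43.872 = 10 × 2.3126, so T = 66.998 N.

67.0 N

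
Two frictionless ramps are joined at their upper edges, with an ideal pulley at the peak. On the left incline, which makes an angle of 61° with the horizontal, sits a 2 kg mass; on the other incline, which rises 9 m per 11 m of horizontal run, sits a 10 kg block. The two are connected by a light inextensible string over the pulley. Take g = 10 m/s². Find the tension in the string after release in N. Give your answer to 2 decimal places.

25.13 N

Resolve each weight along its own incline: the 2 kg mass has component 2 × 10 × sin 61° = 17.492 N down its slope, and the 10 kg mass has 10 × 10 × sin 39.29° = 63.324 N down its slope.
The 10 kg side's 63.324 N exceeds the other side's 17.492 N, so that mass slides down and the 2 kg mass slides up. Taking that direction as positive, Newton's second law for the whole system gives 63.324 − 17.492 = (2 + 10) a, so a = 45.832 / 12 = 3.8193 m/s².
For the 2 kg mass (up-slope positive): T − 17.492 = 2 × 3.8193, so T = 25.131 N.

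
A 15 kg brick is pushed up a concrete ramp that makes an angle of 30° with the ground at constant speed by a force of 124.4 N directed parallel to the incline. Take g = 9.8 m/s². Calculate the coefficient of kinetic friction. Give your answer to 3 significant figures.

0.400

At constant speed ΣF = 0 along the incline. The applied 124.4 N acts up the slope; the weight component mg sin 30° = 73.500 N and kinetic friction μN both act down the slope.
So 124.4 = 73.500 + μ × 127.306, giving μ = (124.4 − 73.500) / 127.306 = 0.3998.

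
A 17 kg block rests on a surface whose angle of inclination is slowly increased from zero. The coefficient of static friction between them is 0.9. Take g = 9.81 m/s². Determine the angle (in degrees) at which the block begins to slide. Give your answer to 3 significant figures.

At the threshold of sliding, static friction is at its maximum μ_s N and exactly balances the weight component along the incline: mg sin θ = μ_s mg cos θ.
Hence tan θ = μ_s = 0.9, so θ = arctan(0.9) = 41.9872°.

42.0°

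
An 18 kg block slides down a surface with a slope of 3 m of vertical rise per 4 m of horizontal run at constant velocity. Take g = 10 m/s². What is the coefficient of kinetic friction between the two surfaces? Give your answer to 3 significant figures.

At constant velocity the net force along the incline is zero: mg sin 36.87° = μ mg cos 36.87°.
So μ = tan 36.87° = 0.6000 / 0.8000 = 0.7500.

0.750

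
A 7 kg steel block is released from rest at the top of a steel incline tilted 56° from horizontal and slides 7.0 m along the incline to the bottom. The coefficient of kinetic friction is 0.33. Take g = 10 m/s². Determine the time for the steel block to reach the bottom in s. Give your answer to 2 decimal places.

The weight component along the incline is mg sin 56° = 58.033 N and the normal force is N = mg cos 56° = 39.144 N.
Friction up the slope is f = μN = 0.33 × 39.144 = 12.918 N, so the net downslope force is 58.033 − 12.918 = 45.115 N and a = 45.115 / 7 = 6.4450 m/s².
Starting from rest, L = ½at², so t = √(2L/a) = √(2 × 7.0 / 6.4450) = 1.4738 s.

1.47 s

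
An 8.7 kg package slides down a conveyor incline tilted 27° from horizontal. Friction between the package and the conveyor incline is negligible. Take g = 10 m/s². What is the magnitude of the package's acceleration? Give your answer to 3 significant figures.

Resolving the weight along the incline: the component pulling the package down the slope is mg sin 27° = 8.7 × 10 × 0.4540 = 39.498 N, and the normal force is N = mg cos 27° = 8.7 × 10 × 0.8910 = 77.517 N.
With no friction the net force along the incline is 39.498 N, so a = g sin 27° = 39.498 / 8.7 = 4.5400 m/s².

4.54 m/s²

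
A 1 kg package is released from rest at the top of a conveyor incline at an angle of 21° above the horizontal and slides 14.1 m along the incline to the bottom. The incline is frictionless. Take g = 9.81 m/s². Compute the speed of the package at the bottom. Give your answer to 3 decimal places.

9.957 m/s

The weight component along the incline is mg sin 21° = 3.516 N and the normal force is N = mg cos 21° = 9.158 N.
With no friction, a = g sin 21° = 3.5156 m/s².
Starting from rest over a distance of 14.1 m, v² = 2aL = 2 × 3.5156 × 14.1 = 99.1399, so v = 9.9569 m/s.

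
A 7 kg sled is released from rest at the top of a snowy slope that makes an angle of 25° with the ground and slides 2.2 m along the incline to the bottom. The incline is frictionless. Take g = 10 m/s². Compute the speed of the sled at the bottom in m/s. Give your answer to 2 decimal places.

4.31 m/s

The weight component along the incline is mg sin 25° = 29.583 N and the normal force is N = mg cos 25° = 63.442 N.
With no friction, a = g sin 25° = 4.2262 m/s².
Starting from rest over a distance of 2.2 m, v² = 2aL = 2 × 4.2262 × 2.2 = 18.5953, so v = 4.3122 m/s.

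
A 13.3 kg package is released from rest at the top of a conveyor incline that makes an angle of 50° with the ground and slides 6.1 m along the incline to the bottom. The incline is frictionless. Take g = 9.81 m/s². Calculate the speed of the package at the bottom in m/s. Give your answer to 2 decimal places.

The weight component along the incline is mg sin 50° = 99.948 N and the normal force is N = mg cos 50° = 83.866 N.
With no friction, a = g sin 50° = 7.5149 m/s².
Starting from rest over a distance of 6.1 m, v² = 2aL = 2 × 7.5149 × 6.1 = 91.6818, so v = 9.5751 m/s.

9.58 m/s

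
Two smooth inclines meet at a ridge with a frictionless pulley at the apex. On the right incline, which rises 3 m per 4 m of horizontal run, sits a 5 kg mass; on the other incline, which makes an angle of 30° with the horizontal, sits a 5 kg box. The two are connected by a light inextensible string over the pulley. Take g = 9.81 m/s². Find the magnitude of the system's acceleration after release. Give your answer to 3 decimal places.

0.491 m/s²

Resolve each weight along its own incline: the 5 kg mass has component 5 × 9.81 × sin 36.87° = 29.430 N down its slope, and the 5 kg mass has 5 × 9.81 × sin 30° = 24.525 N down its slope.
The 5 kg side's 29.430 N exceeds the other side's 24.525 N, so that mass slides down and the 5 kg mass slides up. Taking that direction as positive, Newton's second law for the whole system gives 29.430 − 24.525 = (5 + 5) a, so a = 4.905 / 10 = 0.4905 m/s².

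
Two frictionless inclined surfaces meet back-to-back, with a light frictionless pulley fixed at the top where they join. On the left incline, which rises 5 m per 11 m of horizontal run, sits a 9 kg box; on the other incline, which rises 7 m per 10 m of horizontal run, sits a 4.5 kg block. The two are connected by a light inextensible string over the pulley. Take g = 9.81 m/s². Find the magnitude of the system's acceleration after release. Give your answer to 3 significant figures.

Resolve each weight along its own incline: the 9 kg mass has component 9 × 9.81 × sin 24.44° = 36.535 N down its slope, and the 4.5 kg mass has 4.5 × 9.81 × sin 34.99° = 25.315 N down its slope.
The 9 kg side's 36.535 N exceeds the other side's 25.315 N, so that mass slides down and the 4.5 kg mass slides up. Taking that direction as positive, Newton's second law for the whole system gives 36.535 − 25.315 = (9 + 4.5) a, so a = 11.220 / 13.5 = 0.8311 m/s².

0.831 m/s²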